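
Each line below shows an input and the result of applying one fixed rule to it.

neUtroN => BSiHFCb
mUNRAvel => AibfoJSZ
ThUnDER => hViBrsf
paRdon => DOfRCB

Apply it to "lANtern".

ZobHSFB

What's happening: flip the case of every letter, then shift every letter 12 places backward in the alphabet (wrapping around).
Working it through for "lANtern": intermediate "LanTERN", final "ZobHSFB".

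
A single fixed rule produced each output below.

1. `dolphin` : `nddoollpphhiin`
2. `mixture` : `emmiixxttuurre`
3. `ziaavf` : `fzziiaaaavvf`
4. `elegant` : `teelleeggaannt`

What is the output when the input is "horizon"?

The rule is to double every character, then move the last character to the front.
For "horizon", step one produces "hhoorriizzoonn"; step two turns that into "nhhoorriizzoon".

nhhoorriizzoon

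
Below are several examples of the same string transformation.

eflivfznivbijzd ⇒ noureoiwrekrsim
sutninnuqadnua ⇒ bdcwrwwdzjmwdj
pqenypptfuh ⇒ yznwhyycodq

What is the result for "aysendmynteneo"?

jhbnwmvhwcnwnx

In each case the input is transformed by: shift every letter 9 places forward in the alphabet (wrapping around).
Applying that to "aysendmynteneo" gives "jhbnwmvhwcnwnx".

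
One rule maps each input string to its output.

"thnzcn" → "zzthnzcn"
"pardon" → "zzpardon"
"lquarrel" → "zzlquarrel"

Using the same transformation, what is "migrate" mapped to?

zzmigrate

Looking at the pairs, the operation is to prepend "zz".
For "migrate" the result is "zzmigrate".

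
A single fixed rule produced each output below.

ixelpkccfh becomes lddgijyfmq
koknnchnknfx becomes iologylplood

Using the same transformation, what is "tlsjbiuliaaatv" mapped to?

mjbbbuwumtkcjv

In each case the input is transformed by: swap the front and back halves of the string, then shift every letter 1 place forward in the alphabet (wrapping around).
For "tlsjbiuliaaatv", step one produces "liaaatvtlsjbiu"; step two turns that into "mjbbbuwumtkcjv".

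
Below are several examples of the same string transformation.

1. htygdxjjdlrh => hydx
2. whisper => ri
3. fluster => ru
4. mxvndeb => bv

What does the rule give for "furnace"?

er

Looking at the pairs, the operation is to take characters alternately from the front and the back (1st, last, 2nd, 2nd-last, ...), then keep one character in every 3, starting at position 2 (positions 2nd, 5th, 8th, ...).
Applying both steps to "furnace": "feucran", then "er".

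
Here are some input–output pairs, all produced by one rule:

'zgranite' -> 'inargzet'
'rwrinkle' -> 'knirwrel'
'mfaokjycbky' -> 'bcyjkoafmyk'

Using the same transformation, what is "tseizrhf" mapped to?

rziestfh

The rule is to move the last 2 characters to the front (rotate right by 2), then reverse the string.
"tseizrhf" → "hftseizr" → "rziestfh".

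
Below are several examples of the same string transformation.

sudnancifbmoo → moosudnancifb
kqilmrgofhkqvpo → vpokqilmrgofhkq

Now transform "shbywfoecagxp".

gxpshbywfoeca

The transformation: move the last 3 characters to the front (rotate right by 3).
"shbywfoecagxp" → "gxpshbywfoeca".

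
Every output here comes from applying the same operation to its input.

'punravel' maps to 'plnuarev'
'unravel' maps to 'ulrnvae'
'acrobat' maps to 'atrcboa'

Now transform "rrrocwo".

rorrcow

The transformation: move the last character to the front, then swap each adjacent pair of characters (1↔2, 3↔4, ...).
Applying both steps to "rrrocwo": "orrrocw", then "rorrcow".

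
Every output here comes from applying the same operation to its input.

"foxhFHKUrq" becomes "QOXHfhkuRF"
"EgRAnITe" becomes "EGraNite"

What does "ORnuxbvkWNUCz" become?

Rule — flip the case of every letter, then swap the first and last characters.
For "ORnuxbvkWNUCz", step one produces "orNUXBVKwnucZ"; step two turns that into "ZrNUXBVKwnuco".

ZrNUXBVKwnuco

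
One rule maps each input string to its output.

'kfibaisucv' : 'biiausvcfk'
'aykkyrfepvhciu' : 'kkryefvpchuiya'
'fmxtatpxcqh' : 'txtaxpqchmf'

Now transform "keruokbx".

urkoxbek

Looking at the pairs, the operation is to swap each adjacent pair of characters (1↔2, 3↔4, ...), then move the first 2 characters to the end (rotate left by 2).
Applying both steps to "keruokbx": "ekurkoxb", then "urkoxbek".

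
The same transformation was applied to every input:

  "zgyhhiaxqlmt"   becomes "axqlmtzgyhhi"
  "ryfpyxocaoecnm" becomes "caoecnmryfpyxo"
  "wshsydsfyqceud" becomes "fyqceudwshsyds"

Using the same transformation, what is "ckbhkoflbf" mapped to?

oflbfckbhk

Each output is the input with this applied: swap the front and back halves of the string.
So "ckbhkoflbf" becomes "oflbfckbhk".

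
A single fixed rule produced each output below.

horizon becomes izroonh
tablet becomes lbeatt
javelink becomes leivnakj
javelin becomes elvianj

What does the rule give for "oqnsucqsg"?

In each case the input is transformed by: take characters alternately from the front and the back (1st, last, 2nd, 2nd-last, ...), then reverse the string.
On "oqnsucqsg": the first step gives "ogqsnqscu", and the second then gives "ucsqnsqgo".
(Check on "horizon": → "hnoorzi" → "izroonh" ✓)

ucsqnsqgo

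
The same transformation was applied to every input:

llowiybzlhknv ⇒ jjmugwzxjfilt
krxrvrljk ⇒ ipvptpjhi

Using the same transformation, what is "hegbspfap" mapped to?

Looking at the pairs, the operation is to shift every letter 2 places backward in the alphabet (wrapping around).
For "hegbspfap" the result is "fcezqndyn".

fcezqndyn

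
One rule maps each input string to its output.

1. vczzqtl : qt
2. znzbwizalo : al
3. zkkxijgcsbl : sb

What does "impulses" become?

The rule is to move the last character to the front, then keep only the last 2 characters.
Applying that to "impulses" gives "se".

se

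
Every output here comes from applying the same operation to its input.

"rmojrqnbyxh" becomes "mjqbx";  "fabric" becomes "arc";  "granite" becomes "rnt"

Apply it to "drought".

ruh

The transformation: keep every other character starting from the second (positions 2nd, 4th, 6th, ...).
Applying that to "drought" gives "ruh".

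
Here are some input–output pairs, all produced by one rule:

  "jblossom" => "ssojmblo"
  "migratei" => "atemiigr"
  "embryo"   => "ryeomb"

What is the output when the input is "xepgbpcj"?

Each output is the input with this applied: swap the first and last characters, then swap the front and back halves of the string.
For "xepgbpcj", step one produces "jepgbpcx"; step two turns that into "bpcxjepg".

bpcxjepg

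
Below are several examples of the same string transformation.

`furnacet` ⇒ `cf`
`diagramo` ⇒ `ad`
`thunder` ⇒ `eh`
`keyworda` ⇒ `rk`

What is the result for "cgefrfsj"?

What's happening: move the first 3 characters to the end (rotate left by 3), then keep one character in every 3, starting at position 3 (positions 3rd, 6th, 9th, ...).
Applying that to "cgefrfsj" gives "fc".
(Check on "keyworda": → "wordakey" → "rk" ✓)

fc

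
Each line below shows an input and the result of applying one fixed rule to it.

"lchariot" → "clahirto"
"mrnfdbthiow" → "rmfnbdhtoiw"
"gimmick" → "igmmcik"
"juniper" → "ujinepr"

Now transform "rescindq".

Each output is the input with this applied: swap each adjacent pair of characters (1↔2, 3↔4, ...).
"rescindq" → "ercsniqd".

ercsniqd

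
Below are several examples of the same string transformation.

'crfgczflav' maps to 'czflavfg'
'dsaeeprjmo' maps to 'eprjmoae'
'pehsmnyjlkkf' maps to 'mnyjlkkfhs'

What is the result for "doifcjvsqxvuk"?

cjvsqxvukif

The rule is to delete the first 2 characters, then move the first 2 characters to the end (rotate left by 2).
Starting from "doifcjvsqxvuk": after the first operation, "ifcjvsqxvuk"; after the second, "cjvsqxvukif".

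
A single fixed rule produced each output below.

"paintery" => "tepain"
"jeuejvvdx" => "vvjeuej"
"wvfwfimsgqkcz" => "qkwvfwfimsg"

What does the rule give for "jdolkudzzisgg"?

Each output is the input with this applied: delete the last 2 characters, then move the last 2 characters to the front (rotate right by 2).
For "jdolkudzzisgg", step one produces "jdolkudzzis"; step two turns that into "isjdolkudzz".

isjdolkudzz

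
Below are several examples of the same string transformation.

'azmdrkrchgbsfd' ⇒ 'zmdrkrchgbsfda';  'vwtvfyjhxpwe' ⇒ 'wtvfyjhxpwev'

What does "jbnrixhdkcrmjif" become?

What's happening: move the first character to the end.
So "jbnrixhdkcrmjif" becomes "bnrixhdkcrmjifj".

bnrixhdkcrmjifj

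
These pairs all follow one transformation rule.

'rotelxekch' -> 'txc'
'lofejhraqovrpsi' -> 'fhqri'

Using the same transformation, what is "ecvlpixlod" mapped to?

What's happening: keep one character in every 3, starting at position 3 (positions 3rd, 6th, 9th, ...).
On "ecvlpixlod" that produces "vio".

vio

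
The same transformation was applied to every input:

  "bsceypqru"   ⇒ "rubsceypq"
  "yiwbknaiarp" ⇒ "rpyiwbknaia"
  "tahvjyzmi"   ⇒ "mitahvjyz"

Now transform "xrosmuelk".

What's happening: move the last 2 characters to the front (rotate right by 2).
On "xrosmuelk" that produces "lkxrosmue".

lkxrosmue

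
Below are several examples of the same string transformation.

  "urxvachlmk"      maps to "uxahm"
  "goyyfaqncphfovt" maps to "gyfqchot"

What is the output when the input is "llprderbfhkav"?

lpdrfkv

What's happening: keep every other character starting from the first (positions 1st, 3rd, 5th, ...).
Doing the same to "llprderbfhkav": "lpdrfkv".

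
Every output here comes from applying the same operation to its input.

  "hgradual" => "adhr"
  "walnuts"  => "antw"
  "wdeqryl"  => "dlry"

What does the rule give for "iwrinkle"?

eilr

What's happening: sort the characters into alphabetical order, then keep every other character starting from the first (positions 1st, 3rd, 5th, ...).
On "iwrinkle": the first step gives "eiiklnrw", and the second then gives "eilr".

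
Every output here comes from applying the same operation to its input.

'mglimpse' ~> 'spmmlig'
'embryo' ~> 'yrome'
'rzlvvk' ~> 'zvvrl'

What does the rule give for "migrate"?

trmige

The rule is to sort the characters into reverse alphabetical order, then delete the last character.
Working it through for "migrate": intermediate "trmigea", final "trmige".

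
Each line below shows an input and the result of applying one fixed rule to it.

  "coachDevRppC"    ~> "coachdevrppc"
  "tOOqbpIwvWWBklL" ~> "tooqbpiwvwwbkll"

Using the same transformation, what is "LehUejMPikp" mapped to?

lehuejmpikp

Rule — convert every letter to lowercase.
For "LehUejMPikp" the result is "lehuejmpikp".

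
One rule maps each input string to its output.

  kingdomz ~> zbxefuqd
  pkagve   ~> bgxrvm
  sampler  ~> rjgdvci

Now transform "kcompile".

The transformation: shift every letter 9 places backward in the alphabet (wrapping around), then swap each adjacent pair of characters (1↔2, 3↔4, ...).
Working it through for "kcompile": intermediate "btfdgzcv", final "tbdfzgvc".
(Check on "pkagve": → "gbrxmv" → "bgxrvm" ✓)

tbdfzgvc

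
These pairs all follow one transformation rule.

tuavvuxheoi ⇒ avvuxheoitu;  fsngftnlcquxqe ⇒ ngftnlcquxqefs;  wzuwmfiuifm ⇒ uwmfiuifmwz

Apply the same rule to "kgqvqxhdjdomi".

qvqxhdjdomikg

The transformation: move the first 2 characters to the end (rotate left by 2).
"kgqvqxhdjdomi" → "qvqxhdjdomikg".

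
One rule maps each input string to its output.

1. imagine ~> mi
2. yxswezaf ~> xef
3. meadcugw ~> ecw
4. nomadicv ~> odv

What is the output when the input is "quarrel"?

Each output is the input with this applied: keep one character in every 3, starting at position 2 (positions 2nd, 5th, 8th, ...).
Doing the same to "quarrel": "ur".

ur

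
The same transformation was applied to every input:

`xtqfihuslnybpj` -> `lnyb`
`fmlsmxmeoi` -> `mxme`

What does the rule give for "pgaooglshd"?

What's happening: delete the last 2 characters, then keep only the last 4 characters.
Applying both steps to "pgaooglshd": "pgaoogls", then "ogls".

ogls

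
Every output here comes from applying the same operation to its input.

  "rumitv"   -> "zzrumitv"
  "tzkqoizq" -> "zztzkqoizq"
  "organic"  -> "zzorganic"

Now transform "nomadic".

The pattern: prepend "zz".
So "nomadic" becomes "zznomadic".

zznomadic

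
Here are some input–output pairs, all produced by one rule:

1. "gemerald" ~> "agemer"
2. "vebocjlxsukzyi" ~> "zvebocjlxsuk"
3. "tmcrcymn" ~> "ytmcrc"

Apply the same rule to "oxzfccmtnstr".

The rule is to delete the last 2 characters, then move the last character to the front.
Applying that to "oxzfccmtnstr" gives "soxzfccmtn".

soxzfccmtn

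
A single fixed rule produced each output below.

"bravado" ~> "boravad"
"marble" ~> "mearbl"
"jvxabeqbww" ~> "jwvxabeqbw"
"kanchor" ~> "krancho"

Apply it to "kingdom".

kmingdo

Looking at the pairs, the operation is to swap the first and last characters, then move the last character to the front.
Working it through for "kingdom": intermediate "mingdok", final "kmingdo".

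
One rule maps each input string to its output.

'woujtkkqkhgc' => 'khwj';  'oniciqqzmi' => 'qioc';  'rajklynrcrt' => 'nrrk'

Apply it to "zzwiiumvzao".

mazi

In each case the input is transformed by: keep one character in every 3, starting at position 1 (positions 1st, 4th, 7th, ...), then swap the front and back halves of the string.
Applying that to "zzwiiumvzao" gives "mazi".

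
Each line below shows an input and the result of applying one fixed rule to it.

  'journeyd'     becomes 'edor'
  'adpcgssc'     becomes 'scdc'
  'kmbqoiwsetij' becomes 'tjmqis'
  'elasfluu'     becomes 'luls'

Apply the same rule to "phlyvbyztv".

Each output is the input with this applied: keep every other character starting from the second (positions 2nd, 4th, 6th, ...), then move the last 2 characters to the front (rotate right by 2).
"phlyvbyztv" → "zvhyb".

zvhyb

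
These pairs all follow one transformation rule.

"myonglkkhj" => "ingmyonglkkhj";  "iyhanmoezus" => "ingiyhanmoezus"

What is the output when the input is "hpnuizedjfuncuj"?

inghpnuizedjfuncuj

Rule — prepend "ing".
For "hpnuizedjfuncuj" the result is "inghpnuizedjfuncuj".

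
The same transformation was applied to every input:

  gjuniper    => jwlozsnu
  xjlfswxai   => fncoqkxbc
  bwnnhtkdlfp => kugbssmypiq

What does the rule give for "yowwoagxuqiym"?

The rule is to move the last 2 characters to the front (rotate right by 2), then shift every letter 5 places forward in the alphabet (wrapping around).
For "yowwoagxuqiym", step one produces "ymyowwoagxuqi"; step two turns that into "drdtbbtflczvn".

drdtbbtflczvn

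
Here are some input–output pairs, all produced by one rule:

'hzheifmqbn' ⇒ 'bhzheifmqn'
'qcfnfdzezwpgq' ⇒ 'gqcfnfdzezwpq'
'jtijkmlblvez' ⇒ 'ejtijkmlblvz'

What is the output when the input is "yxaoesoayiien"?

In each case the input is transformed by: move the last character to the front, then swap the first and last characters.
For "yxaoesoayiien", step one produces "nyxaoesoayiie"; step two turns that into "eyxaoesoayiin".

eyxaoesoayiin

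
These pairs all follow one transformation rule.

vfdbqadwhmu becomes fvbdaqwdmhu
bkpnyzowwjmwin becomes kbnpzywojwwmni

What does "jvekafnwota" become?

The transformation: swap each adjacent pair of characters (1↔2, 3↔4, ...).
"jvekafnwota" → "vjkefawntoa".

vjkefawntoa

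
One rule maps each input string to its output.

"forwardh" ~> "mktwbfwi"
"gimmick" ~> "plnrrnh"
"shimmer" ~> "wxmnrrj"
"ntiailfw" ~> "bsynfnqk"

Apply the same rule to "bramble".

jgwfrgq

Rule — shift every letter 5 places forward in the alphabet (wrapping around), then move the last character to the front.
Starting from "bramble": after the first operation, "gwfrgqj"; after the second, "jgwfrgq".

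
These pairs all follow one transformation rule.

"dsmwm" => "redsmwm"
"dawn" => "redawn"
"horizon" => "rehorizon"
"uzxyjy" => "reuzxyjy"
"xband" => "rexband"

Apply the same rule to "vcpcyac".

Rule — prepend "re".
So "vcpcyac" becomes "revcpcyac".

revcpcyac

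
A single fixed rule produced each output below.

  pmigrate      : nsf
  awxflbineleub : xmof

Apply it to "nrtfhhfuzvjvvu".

sivkv

The transformation: shift every letter 1 place forward in the alphabet (wrapping around), then keep one character in every 3, starting at position 2 (positions 2nd, 5th, 8th, ...).
Applying both steps to "nrtfhhfuzvjvvu": "osugiigvawkwwv", then "sivkv".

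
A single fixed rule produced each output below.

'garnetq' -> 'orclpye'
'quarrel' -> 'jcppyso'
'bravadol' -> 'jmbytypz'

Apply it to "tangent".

rlcelyr

The transformation: reverse the string, then shift every letter 2 places backward in the alphabet (wrapping around).
Starting from "tangent": after the first operation, "tnegnat"; after the second, "rlcelyr".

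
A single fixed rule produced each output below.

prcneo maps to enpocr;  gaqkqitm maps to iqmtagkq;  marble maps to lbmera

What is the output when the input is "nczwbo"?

What's happening: swap the front and back halves of the string, then swap each adjacent pair of characters (1↔2, 3↔4, ...).
Applying both steps to "nczwbo": "wboncz", then "bwnozc".
(Check on "prcneo": → "neoprc" → "enpocr" ✓)

bwnozc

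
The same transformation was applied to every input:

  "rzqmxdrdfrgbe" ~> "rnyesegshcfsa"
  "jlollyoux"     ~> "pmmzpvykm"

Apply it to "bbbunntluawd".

Rule — shift every letter 1 place forward in the alphabet (wrapping around), then move the first 2 characters to the end (rotate left by 2).
Working it through for "bbbunntluawd": intermediate "cccvooumvbxe", final "cvooumvbxecc".

cvooumvbxecc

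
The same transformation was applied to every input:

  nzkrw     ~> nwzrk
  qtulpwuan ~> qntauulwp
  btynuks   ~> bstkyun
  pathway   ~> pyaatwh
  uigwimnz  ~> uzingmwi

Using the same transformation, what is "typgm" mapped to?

In each case the input is transformed by: take characters alternately from the front and the back (1st, last, 2nd, 2nd-last, ...).
Doing the same to "typgm": "tmygp".

tmygp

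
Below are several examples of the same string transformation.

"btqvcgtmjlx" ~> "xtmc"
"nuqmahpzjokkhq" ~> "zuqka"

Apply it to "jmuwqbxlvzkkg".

qmlk

Each output is the input with this applied: keep one character in every 3, starting at position 2 (positions 2nd, 5th, 8th, ...), then sort the characters into reverse alphabetical order.
For "jmuwqbxlvzkkg", step one produces "mqlk"; step two turns that into "qmlk".
(Check on "nuqmahpzjokkhq": → "uazkq" → "zuqka" ✓)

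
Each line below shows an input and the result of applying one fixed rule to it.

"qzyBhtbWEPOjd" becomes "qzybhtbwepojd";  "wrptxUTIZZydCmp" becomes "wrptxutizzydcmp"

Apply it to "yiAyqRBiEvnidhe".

The transformation: convert every letter to lowercase.
So "yiAyqRBiEvnidhe" becomes "yiayqrbievnidhe".

yiayqrbievnidhe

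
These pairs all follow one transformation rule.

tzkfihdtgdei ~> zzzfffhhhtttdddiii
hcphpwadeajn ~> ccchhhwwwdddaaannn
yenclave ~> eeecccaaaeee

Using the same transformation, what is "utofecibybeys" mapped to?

tttfffcccbbbbbbyyy

The transformation: keep every other character starting from the second (positions 2nd, 4th, 6th, ...), then repeat every character 3 times.
"utofecibybeys" → "tfcbby" → "tttfffcccbbbbbbyyy".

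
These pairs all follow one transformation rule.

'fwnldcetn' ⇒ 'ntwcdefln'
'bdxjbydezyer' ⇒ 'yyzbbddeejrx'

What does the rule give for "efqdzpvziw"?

The rule is to sort the characters into alphabetical order, then move the last 3 characters to the front (rotate right by 3).
"efqdzpvziw" → "wzzdefipqv".

wzzdefipqv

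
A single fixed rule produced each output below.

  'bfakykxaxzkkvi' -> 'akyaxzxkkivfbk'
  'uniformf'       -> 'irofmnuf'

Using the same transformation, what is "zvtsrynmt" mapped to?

tyrmntvzs

What's happening: swap each adjacent pair of characters (1↔2, 3↔4, ...), then move the first 3 characters to the end (rotate left by 3).
Working it through for "zvtsrynmt": intermediate "vzstyrmnt", final "tyrmntvzs".
(Check on "bfakykxaxzkkvi": → "fbkakyaxzxkkiv" → "akyaxzxkkivfbk" ✓)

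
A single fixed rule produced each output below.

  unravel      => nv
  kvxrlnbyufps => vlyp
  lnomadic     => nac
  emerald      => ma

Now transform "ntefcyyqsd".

tcq

Looking at the pairs, the operation is to keep one character in every 3, starting at position 2 (positions 2nd, 5th, 8th, ...).
On "ntefcyyqsd" that produces "tcq".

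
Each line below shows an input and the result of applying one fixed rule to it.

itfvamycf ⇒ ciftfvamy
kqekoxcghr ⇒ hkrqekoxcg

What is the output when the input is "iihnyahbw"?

biwihnyah

Looking at the pairs, the operation is to swap the first and last characters, then move the last 2 characters to the front (rotate right by 2).
Doing the same to "iihnyahbw": "biwihnyah".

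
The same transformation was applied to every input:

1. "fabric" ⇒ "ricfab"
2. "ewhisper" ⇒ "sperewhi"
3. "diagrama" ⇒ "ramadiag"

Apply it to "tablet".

lettab

Rule — swap the front and back halves of the string.
"tablet" → "lettab".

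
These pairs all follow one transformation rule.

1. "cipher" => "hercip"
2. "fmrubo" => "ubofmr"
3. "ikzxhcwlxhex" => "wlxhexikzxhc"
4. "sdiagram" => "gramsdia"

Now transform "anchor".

horanc

Each output is the input with this applied: swap the front and back halves of the string.
"anchor" → "horanc".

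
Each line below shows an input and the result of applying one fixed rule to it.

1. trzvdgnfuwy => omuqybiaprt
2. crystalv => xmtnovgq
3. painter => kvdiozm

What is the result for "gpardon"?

The pattern: shift every letter 5 places backward in the alphabet (wrapping around).
"gpardon" → "bkvmyji".

bkvmyji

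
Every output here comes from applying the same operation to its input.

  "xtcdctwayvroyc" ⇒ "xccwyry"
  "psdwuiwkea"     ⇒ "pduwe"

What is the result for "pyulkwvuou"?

The pattern: keep every other character starting from the first (positions 1st, 3rd, 5th, ...).
"pyulkwvuou" → "pukvo".

pukvo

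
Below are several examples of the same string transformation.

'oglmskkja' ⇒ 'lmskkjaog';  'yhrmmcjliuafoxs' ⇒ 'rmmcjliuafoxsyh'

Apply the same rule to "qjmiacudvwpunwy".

miacudvwpunwyqj

Looking at the pairs, the operation is to move the first 2 characters to the end (rotate left by 2).
So "qjmiacudvwpunwy" becomes "miacudvwpunwyqj".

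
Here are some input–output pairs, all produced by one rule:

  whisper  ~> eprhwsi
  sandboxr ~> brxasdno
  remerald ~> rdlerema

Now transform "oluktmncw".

cnwlokumt

The rule is to swap each adjacent pair of characters (1↔2, 3↔4, ...), then move the last 3 characters to the front (rotate right by 3).
"oluktmncw" → "lokumtcnw" → "cnwlokumt".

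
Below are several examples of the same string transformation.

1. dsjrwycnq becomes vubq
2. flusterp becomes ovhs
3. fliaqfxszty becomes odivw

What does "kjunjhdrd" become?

mqku

Each output is the input with this applied: shift every letter 3 places forward in the alphabet (wrapping around), then keep every other character starting from the second (positions 2nd, 4th, 6th, ...).
So "kjunjhdrd" becomes "mqku".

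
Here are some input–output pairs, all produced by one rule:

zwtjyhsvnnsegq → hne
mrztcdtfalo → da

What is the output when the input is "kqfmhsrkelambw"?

Rule — delete the first 3 characters, then keep one character in every 3, starting at position 3 (positions 3rd, 6th, 9th, ...).
Applying both steps to "kqfmhsrkelambw": "mhsrkelambw", then "sem".
(Check on "mrztcdtfalo": → "tcdtfalo" → "da" ✓)

sem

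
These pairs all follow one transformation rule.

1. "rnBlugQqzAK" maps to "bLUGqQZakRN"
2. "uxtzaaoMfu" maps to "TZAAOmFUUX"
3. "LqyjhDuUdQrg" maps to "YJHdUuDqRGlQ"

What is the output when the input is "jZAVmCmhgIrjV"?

avMcMHGiRJvJz

In each case the input is transformed by: flip the case of every letter, then move the first 2 characters to the end (rotate left by 2).
Applying that to "jZAVmCmhgIrjV" gives "avMcMHGiRJvJz".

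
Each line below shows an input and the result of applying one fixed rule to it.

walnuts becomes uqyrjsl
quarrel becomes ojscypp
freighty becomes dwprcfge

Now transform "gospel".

What's happening: shift every letter 2 places backward in the alphabet (wrapping around), then take characters alternately from the front and the back (1st, last, 2nd, 2nd-last, ...).
Starting from "gospel": after the first operation, "emqncj"; after the second, "ejmcqn".

ejmcqn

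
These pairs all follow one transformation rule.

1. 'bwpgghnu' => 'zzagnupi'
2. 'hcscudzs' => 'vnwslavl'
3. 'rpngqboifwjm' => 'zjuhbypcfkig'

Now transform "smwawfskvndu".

What's happening: move the first 3 characters to the end (rotate left by 3), then shift every letter 7 places backward in the alphabet (wrapping around).
On "smwawfskvndu" that produces "tpyldogwnlfp".

tpyldogwnlfp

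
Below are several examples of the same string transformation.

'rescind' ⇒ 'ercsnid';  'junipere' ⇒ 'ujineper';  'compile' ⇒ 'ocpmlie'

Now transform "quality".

In each case the input is transformed by: swap each adjacent pair of characters (1↔2, 3↔4, ...).
For "quality" the result is "uqlatiy".

uqlatiy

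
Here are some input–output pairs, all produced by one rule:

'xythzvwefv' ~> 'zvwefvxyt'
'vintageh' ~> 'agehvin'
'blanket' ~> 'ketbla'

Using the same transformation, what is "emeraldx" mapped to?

Looking at the pairs, the operation is to move the first 3 characters to the end (rotate left by 3), then delete the first character.
Applying both steps to "emeraldx": "raldxeme", then "aldxeme".

aldxeme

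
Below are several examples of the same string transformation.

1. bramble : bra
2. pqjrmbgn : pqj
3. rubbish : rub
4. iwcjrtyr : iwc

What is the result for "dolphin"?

dol

Looking at the pairs, the operation is to keep only the first 3 characters.
Doing the same to "dolphin": "dol".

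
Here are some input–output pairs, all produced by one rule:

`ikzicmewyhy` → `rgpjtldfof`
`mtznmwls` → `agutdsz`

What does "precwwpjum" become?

Looking at the pairs, the operation is to delete the first character, then shift every letter 7 places forward in the alphabet (wrapping around).
"precwwpjum" → "recwwpjum" → "yljddwqbt".

yljddwqbt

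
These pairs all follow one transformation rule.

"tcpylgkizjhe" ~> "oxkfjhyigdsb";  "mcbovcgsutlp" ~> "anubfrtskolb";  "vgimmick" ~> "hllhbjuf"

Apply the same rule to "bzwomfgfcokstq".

Each output is the input with this applied: move the first 2 characters to the end (rotate left by 2), then shift every letter 1 place backward in the alphabet (wrapping around).
On "bzwomfgfcokstq" that produces "vnlefebnjrspay".
(Check on "vgimmick": → "immickvg" → "hllhbjuf" ✓)

vnlefebnjrspay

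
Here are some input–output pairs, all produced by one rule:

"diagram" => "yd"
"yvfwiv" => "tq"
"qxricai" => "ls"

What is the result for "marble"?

Looking at the pairs, the operation is to shift every letter 5 places backward in the alphabet (wrapping around), then keep only the first 2 characters.
For "marble", step one produces "hvmwgz"; step two turns that into "hv".

hv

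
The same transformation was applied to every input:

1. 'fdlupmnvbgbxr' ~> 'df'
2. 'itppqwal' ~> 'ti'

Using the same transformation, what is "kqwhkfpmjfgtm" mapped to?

Rule — swap each adjacent pair of characters (1↔2, 3↔4, ...), then keep only the first 2 characters.
"kqwhkfpmjfgtm" → "qk".

qk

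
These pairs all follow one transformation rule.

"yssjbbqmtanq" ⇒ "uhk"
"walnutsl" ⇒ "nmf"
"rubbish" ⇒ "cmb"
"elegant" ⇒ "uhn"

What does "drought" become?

abn

Looking at the pairs, the operation is to shift every letter 6 places backward in the alphabet (wrapping around), then keep only the last 3 characters.
Applying both steps to "drought": "xlioabn", then "abn".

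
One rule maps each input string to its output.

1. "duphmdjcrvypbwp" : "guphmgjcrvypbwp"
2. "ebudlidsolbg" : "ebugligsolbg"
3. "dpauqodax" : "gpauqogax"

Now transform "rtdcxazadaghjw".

Each output is the input with this applied: replace every "d" with "g".
"rtdcxazadaghjw" → "rtgcxazagaghjw".

rtgcxazagaghjw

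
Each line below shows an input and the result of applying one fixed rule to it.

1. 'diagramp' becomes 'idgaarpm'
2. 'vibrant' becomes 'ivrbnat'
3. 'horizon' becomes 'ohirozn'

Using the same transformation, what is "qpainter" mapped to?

pqiatnre

Rule — swap each adjacent pair of characters (1↔2, 3↔4, ...).
So "qpainter" becomes "pqiatnre".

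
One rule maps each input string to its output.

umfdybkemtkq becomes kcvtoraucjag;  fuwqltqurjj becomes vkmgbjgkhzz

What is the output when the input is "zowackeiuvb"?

pemqsauyklr

The rule is to shift every letter 10 places backward in the alphabet (wrapping around).
Applying that to "zowackeiuvb" gives "pemqsauyklr".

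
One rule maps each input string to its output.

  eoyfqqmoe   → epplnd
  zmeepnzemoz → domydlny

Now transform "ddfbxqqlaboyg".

awppkzanxf

Looking at the pairs, the operation is to shift every letter 1 place backward in the alphabet (wrapping around), then delete the first 3 characters.
Applying both steps to "ddfbxqqlaboyg": "cceawppkzanxf", then "awppkzanxf".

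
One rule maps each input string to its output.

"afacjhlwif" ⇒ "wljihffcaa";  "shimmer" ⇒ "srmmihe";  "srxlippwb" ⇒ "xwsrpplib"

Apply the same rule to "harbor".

rrohba

What's happening: sort the characters into reverse alphabetical order.
Doing the same to "harbor": "rrohba".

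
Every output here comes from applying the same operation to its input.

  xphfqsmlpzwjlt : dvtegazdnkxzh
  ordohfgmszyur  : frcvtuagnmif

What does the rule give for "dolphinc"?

czdvwbq

Looking at the pairs, the operation is to shift every letter 12 places backward in the alphabet (wrapping around), then delete the first character.
"dolphinc" → "rczdvwbq" → "czdvwbq".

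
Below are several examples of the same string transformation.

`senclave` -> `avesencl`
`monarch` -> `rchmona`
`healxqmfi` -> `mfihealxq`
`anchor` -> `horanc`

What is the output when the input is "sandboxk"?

Each output is the input with this applied: move the last 3 characters to the front (rotate right by 3).
So "sandboxk" becomes "oxksandb".

oxksandb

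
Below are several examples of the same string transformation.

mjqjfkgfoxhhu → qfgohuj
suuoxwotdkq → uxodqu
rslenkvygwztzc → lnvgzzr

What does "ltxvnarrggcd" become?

xnrgcl

In each case the input is transformed by: move the first 2 characters to the end (rotate left by 2), then keep every other character starting from the first (positions 1st, 3rd, 5th, ...).
For "ltxvnarrggcd", step one produces "xvnarrggcdlt"; step two turns that into "xnrgcl".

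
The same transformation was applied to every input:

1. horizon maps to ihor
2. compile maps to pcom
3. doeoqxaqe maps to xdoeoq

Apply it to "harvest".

vhar

Each output is the input with this applied: delete the last 3 characters, then move the last character to the front.
On "harvest": the first step gives "harv", and the second then gives "vhar".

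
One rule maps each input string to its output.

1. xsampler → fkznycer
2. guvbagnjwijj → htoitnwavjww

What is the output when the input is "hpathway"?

What's happening: swap each adjacent pair of characters (1↔2, 3↔4, ...), then shift every letter 13 places forward in the alphabet (wrapping around) — i.e. ROT13.
For "hpathway", step one produces "phtawhya"; step two turns that into "cugnjuln".

cugnjuln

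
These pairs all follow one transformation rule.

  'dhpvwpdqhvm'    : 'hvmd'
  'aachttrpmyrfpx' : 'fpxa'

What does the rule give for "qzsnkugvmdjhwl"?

What's happening: move the first character to the end, then keep only the last 4 characters.
For "qzsnkugvmdjhwl", step one produces "zsnkugvmdjhwlq"; step two turns that into "hwlq".

hwlq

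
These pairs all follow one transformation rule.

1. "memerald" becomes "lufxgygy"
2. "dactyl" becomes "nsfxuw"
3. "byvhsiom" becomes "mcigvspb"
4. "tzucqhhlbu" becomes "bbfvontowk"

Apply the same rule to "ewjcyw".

Rule — swap the front and back halves of the string, then shift every letter 6 places backward in the alphabet (wrapping around).
On "ewjcyw": the first step gives "cywewj", and the second then gives "wsqyqd".

wsqyqd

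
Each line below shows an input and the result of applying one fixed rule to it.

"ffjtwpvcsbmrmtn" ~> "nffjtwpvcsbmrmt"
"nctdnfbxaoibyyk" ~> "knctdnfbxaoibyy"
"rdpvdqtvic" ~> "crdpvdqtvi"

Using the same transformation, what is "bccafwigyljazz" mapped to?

zbccafwigyljaz

The rule is to move the last character to the front.
For "bccafwigyljazz" the result is "zbccafwigyljaz".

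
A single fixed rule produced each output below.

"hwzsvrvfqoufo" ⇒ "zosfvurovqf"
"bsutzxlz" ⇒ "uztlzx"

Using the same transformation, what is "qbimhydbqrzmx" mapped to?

Rule — delete the first 2 characters, then take characters alternately from the front and the back (1st, last, 2nd, 2nd-last, ...).
On "qbimhydbqrzmx" that produces "ixmmhzyrdqb".
(Check on "bsutzxlz": → "utzxlz" → "uztlzx" ✓)

ixmmhzyrdqb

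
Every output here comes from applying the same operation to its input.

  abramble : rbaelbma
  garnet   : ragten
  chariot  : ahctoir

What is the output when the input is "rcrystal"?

rcrlatsy

The transformation: reverse the string, then move the last 3 characters to the front (rotate right by 3).
On "rcrystal": the first step gives "latsyrcr", and the second then gives "rcrlatsy".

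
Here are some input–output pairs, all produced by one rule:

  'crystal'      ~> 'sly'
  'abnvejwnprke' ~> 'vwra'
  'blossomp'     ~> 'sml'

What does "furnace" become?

ner

Looking at the pairs, the operation is to move the first 3 characters to the end (rotate left by 3), then keep one character in every 3, starting at position 1 (positions 1st, 4th, 7th, ...).
Applying both steps to "furnace": "nacefur", then "ner".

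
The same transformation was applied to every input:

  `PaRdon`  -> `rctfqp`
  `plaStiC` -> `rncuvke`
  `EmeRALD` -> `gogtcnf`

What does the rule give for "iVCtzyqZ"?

kxevbasb

Looking at the pairs, the operation is to shift every letter 2 places forward in the alphabet (wrapping around), then convert every letter to lowercase.
"iVCtzyqZ" → "kxevbasb".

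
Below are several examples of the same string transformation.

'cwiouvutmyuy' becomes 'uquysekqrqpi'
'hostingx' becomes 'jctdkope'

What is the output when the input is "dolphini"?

What's happening: shift every letter 4 places backward in the alphabet (wrapping around), then move the last 3 characters to the front (rotate right by 3).
"dolphini" → "zkhldeje" → "ejezkhld".

ejezkhld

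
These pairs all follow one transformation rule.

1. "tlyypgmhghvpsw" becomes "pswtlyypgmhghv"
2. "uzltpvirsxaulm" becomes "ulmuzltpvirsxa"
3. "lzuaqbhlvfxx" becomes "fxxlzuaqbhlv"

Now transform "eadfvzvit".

viteadfvz

The rule is to move the last 3 characters to the front (rotate right by 3).
For "eadfvzvit" the result is "viteadfvz".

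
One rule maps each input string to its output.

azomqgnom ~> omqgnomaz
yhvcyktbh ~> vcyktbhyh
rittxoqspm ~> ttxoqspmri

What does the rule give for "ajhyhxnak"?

The pattern: move the first 2 characters to the end (rotate left by 2).
So "ajhyhxnak" becomes "hyhxnakaj".

hyhxnakaj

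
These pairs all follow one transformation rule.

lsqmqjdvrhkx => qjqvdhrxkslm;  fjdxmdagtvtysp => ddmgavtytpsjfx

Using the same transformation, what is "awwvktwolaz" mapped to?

The pattern: swap each adjacent pair of characters (1↔2, 3↔4, ...), then move the first 3 characters to the end (rotate left by 3).
Applying that to "awwvktwolaz" gives "wtkowalzwav".

wtkowalzwav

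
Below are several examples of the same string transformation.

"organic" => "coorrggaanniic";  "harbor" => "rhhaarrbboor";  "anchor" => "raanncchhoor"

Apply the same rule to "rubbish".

The pattern: double every character, then move the last character to the front.
For "rubbish", step one produces "rruubbbbiisshh"; step two turns that into "hrruubbbbiissh".

hrruubbbbiissh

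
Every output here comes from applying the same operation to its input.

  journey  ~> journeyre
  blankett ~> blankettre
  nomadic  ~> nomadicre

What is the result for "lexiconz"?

lexiconzre

Rule — append "re".
For "lexiconz" the result is "lexiconzre".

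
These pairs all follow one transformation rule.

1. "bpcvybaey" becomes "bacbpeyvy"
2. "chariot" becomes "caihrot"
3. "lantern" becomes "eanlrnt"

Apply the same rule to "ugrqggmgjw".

Each output is the input with this applied: sort the characters into alphabetical order, then swap each adjacent pair of characters (1↔2, 3↔4, ...).
Applying both steps to "ugrqggmgjw": "ggggjmqruw", then "ggggmjrqwu".

ggggmjrqwu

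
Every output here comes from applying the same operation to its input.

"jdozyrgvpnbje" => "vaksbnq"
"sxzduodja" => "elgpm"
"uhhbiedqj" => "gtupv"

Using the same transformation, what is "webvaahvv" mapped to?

The pattern: keep every other character starting from the first (positions 1st, 3rd, 5th, ...), then shift every letter 12 places forward in the alphabet (wrapping around).
On "webvaahvv": the first step gives "wbahv", and the second then gives "inmth".

inmth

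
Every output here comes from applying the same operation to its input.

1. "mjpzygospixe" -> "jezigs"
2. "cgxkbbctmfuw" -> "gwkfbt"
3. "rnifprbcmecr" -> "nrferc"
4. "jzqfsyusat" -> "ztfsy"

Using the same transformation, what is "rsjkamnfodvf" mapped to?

The pattern: keep every other character starting from the second (positions 2nd, 4th, 6th, ...), then take characters alternately from the front and the back (1st, last, 2nd, 2nd-last, ...).
Starting from "rsjkamnfodvf": after the first operation, "skmfdf"; after the second, "sfkdmf".

sfkdmf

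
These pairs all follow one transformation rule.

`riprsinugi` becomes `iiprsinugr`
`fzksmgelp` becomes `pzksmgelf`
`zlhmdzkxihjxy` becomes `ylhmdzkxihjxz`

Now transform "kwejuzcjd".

The transformation: swap the first and last characters.
Doing the same to "kwejuzcjd": "dwejuzcjk".

dwejuzcjk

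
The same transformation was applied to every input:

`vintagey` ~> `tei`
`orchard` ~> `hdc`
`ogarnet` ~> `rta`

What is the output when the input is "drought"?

The rule is to move the first 3 characters to the end (rotate left by 3), then keep one character in every 3, starting at position 1 (positions 1st, 4th, 7th, ...).
Working it through for "drought": intermediate "ughtdro", final "uto".
(Check on "orchard": → "hardorc" → "hdc" ✓)

uto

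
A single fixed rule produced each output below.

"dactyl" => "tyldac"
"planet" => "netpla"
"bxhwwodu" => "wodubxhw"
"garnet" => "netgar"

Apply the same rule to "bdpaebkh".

ebkhbdpa

The transformation: swap the front and back halves of the string.
Applying that to "bdpaebkh" gives "ebkhbdpa".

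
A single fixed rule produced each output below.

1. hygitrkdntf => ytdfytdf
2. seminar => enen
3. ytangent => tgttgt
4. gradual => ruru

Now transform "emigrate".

What's happening: keep one character in every 3, starting at position 2 (positions 2nd, 5th, 8th, ...), then write the whole string twice.
For "emigrate", step one produces "mre"; step two turns that into "mremre".

mremre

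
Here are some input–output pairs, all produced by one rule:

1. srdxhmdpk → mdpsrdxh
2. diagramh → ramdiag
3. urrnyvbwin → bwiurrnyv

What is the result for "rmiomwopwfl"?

pwfrmiomwo

Looking at the pairs, the operation is to delete the last character, then move the last 3 characters to the front (rotate right by 3).
Applying both steps to "rmiomwopwfl": "rmiomwopwf", then "pwfrmiomwo".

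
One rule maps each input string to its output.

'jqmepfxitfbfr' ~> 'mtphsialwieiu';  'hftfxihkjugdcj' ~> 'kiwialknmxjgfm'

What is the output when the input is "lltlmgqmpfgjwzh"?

oowopjtpsijmzck

In each case the input is transformed by: shift every letter 3 places forward in the alphabet (wrapping around).
Applying that to "lltlmgqmpfgjwzh" gives "oowopjtpsijmzck".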